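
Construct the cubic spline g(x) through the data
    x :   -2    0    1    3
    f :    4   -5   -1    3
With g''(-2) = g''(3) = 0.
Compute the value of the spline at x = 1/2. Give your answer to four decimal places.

-3.3482

With m_i denoting the second derivative at x_i, h_i = 2, 1, 2, and Δ_i = (y_(i+1) − y_i)/h_i = -9/2, 4, 2:
  2·m_0 + 6·m_1 + 1·m_2 = 6(Δ_1 - Δ_0) = 51
  1·m_1 + 6·m_2 + 2·m_3 = 6(Δ_2 - Δ_1) = -12
Natural end conditions: m_0 = m_3 = 0.
Forward elimination and back-substitution give m_0 = 0, m_1 = 318/35, m_2 = -123/35, m_3 = 0.
On [0, 1], g(x) = -5 + 109/70·x + 159/35·x² - 21/10·x³.
With x = 1/2: g(1/2) = -375/112.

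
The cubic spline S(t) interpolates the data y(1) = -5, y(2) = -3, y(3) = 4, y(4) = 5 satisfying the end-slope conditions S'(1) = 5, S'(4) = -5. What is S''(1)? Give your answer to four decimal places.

-15.8667

Let m_i = S''(x_i). Step sizes h_i = 1, 1, 1; slopes of the chords Δ_i = (y_(i+1) - y_i)/h_i = 2, 7, 1.
  1·m_0 + 4·m_1 + 1·m_2 = 6(Δ_1 - Δ_0) = 30
  1·m_1 + 4·m_2 + 1·m_3 = 6(Δ_2 - Δ_1) = -36
Clamped end conditions give two more equations: 2h_0·m_0 + h_0·m_1 = 6(Δ_0 - S'(1)) = -18 and h_2·m_2 + 2h_2·m_3 = 6(S'(4) - Δ_2) = -36.
Solving the tridiagonal system: m_0 = -238/15, m_1 = 206/15, m_2 = -136/15, m_3 = -202/15.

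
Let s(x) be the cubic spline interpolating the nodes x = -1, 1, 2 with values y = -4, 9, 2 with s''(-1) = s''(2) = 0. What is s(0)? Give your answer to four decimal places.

5.8750

Write M_i for s''(x_i). With h_i = 2, 1 and divided differences Δ_i = 13/2, -7, the continuity of s' gives the tridiagonal system
  2·M_0 + 6·M_1 + 1·M_2 = 6(Δ_1 - Δ_0) = -81
Natural end conditions: M_0 = M_2 = 0.
Forward elimination and back-substitution give M_0 = 0, M_1 = -27/2, M_2 = 0.
On [-1, 1], s(x) = -4 + 11·(x + 1) + 0·(x + 1)² - 9/8·(x + 1)³.
With (x + 1) = 1: s(0) = 47/8.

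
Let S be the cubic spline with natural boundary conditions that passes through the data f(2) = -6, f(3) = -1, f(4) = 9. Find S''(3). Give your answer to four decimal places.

Put m_i = S'' at the i-th knot. Here h = (1, 1) and Δ = (5, 10), so the interior equations h_(i-1)·m_(i-1) + 2(h_(i-1)+h_i)·m_i + h_i·m_(i+1) = 6(Δ_i − Δ_(i-1)) read
  1·m_0 + 4·m_1 + 1·m_2 = 6(Δ_1 - Δ_0) = 30
Natural end conditions: m_0 = m_2 = 0.
Forward elimination and back-substitution give m_0 = 0, m_1 = 15/2, m_2 = 0.

7.5000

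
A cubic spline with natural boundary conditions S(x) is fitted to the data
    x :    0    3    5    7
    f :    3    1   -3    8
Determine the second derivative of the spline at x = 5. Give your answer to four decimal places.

6.1316

Put m_i = S'' at the i-th knot. Here h = (3, 2, 2) and Δ = (-2/3, -2, 11/2), so the interior equations h_(i-1)·m_(i-1) + 2(h_(i-1)+h_i)·m_i + h_i·m_(i+1) = 6(Δ_i − Δ_(i-1)) read
  3·m_0 + 10·m_1 + 2·m_2 = 6(Δ_1 - Δ_0) = -8
  2·m_1 + 8·m_2 + 2·m_3 = 6(Δ_2 - Δ_1) = 45
Natural end conditions: m_0 = m_3 = 0.
Forward elimination and back-substitution give m_0 = 0, m_1 = -77/38, m_2 = 233/38, m_3 = 0.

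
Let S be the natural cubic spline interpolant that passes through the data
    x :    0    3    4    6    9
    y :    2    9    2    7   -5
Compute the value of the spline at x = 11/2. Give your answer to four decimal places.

5.1278

Write M_i for S''(x_i). With h_i = 3, 1, 2, 3 and divided differences Δ_i = 7/3, -7, 5/2, -4, the continuity of S' gives the tridiagonal system
  3·M_0 + 8·M_1 + 1·M_2 = 6(Δ_1 - Δ_0) = -56
  1·M_1 + 6·M_2 + 2·M_3 = 6(Δ_2 - Δ_1) = 57
  2·M_2 + 10·M_3 + 3·M_4 = 6(Δ_3 - Δ_2) = -39
Natural end conditions: M_0 = M_4 = 0.
Forward elimination and back-substitution give M_0 = 0, M_1 = -1892/219, M_2 = 2872/219, M_3 = -2857/438, M_4 = 0.
On [4, 6], S(x) = 2 - 297/73·(x - 4) + 1436/219·(x - 4)² - 2867/1752·(x - 4)³.
With (x - 4) = 3/2: S(11/2) = 23957/4672.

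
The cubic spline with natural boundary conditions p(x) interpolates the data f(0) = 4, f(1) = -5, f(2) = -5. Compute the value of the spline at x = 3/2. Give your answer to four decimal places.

Put M_i = p'' at the i-th knot. Here h = (1, 1) and Δ = (-9, 0), so the interior equations h_(i-1)·M_(i-1) + 2(h_(i-1)+h_i)·M_i + h_i·M_(i+1) = 6(Δ_i − Δ_(i-1)) read
  1·M_0 + 4·M_1 + 1·M_2 = 6(Δ_1 - Δ_0) = 54
Natural end conditions: M_0 = M_2 = 0.
Hence M_0 = 0, M_1 = 27/2, M_2 = 0.
On [1, 2], p(x) = -5 - 9/2·(x - 1) + 27/4·(x - 1)² - 9/4·(x - 1)³.
With (x - 1) = 1/2: p(3/2) = -187/32.

-5.8438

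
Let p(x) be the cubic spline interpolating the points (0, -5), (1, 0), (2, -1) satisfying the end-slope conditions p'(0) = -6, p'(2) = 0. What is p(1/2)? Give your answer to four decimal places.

Write σ_i for p''(x_i). With h_i = 1, 1 and divided differences Δ_i = 5, -1, the continuity of p' gives the tridiagonal system
  1·σ_0 + 4·σ_1 + 1·σ_2 = 6(Δ_1 - Δ_0) = -36
Clamped end conditions give two more equations: 2h_0·σ_0 + h_0·σ_1 = 6(Δ_0 - p'(0)) = 66 and h_1·σ_1 + 2h_1·σ_2 = 6(p'(2) - Δ_1) = 6.
Solving: σ_0 = 45, σ_1 = -24, σ_2 = 15.
On [0, 1], p(x) = -5 - 6·x + 45/2·x² - 23/2·x³.
With x = 1/2: p(1/2) = -61/16.

-3.8125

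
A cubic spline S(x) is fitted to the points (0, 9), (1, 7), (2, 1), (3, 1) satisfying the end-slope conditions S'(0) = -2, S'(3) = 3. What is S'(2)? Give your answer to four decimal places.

Let M_i = S''(x_i). Step sizes h_i = 1, 1, 1; slopes of the chords Δ_i = (y_(i+1) - y_i)/h_i = -2, -6, 0.
  1·M_0 + 4·M_1 + 1·M_2 = 6(Δ_1 - Δ_0) = -24
  1·M_1 + 4·M_2 + 1·M_3 = 6(Δ_2 - Δ_1) = 36
Clamped end conditions give two more equations: 2h_0·M_0 + h_0·M_1 = 6(Δ_0 - S'(0)) = 0 and h_2·M_2 + 2h_2·M_3 = 6(S'(3) - Δ_2) = 18.
Solving: M_0 = 74/15, M_1 = -148/15, M_2 = 158/15, M_3 = 56/15.
On [2, 3], S'(x) = b_2 + 2c_2·(x - 2) + 3d_2·(x - 2)² with b_2 = Δ_2 - h_2(2M_2 + M_3)/6 = -62/15, c_2 = M_2/2 = 79/15, d_2 = (M_3 - M_2)/(6h_2) = -17/15. So S'(2) = -62/15.

-4.1333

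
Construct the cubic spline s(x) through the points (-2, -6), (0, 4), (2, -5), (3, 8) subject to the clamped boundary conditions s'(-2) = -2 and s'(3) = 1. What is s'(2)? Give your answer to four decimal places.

Put σ_i = s'' at the i-th knot. Here h = (2, 2, 1) and Δ = (5, -9/2, 13), so the interior equations h_(i-1)·σ_(i-1) + 2(h_(i-1)+h_i)·σ_i + h_i·σ_(i+1) = 6(Δ_i − Δ_(i-1)) read
  2·σ_0 + 8·σ_1 + 2·σ_2 = 6(Δ_1 - Δ_0) = -57
  2·σ_1 + 6·σ_2 + 1·σ_3 = 6(Δ_2 - Δ_1) = 105
Clamped end conditions give two more equations: 2h_0·σ_0 + h_0·σ_1 = 6(Δ_0 - s'(-2)) = 42 and h_2·σ_2 + 2h_2·σ_3 = 6(s'(3) - Δ_2) = -72.
Solving: σ_0 = 957/46, σ_1 = -474/23, σ_2 = 762/23, σ_3 = -1209/23.
On [2, 3], s'(x) = b_2 + 2c_2·(x - 2) + 3d_2·(x - 2)² with b_2 = Δ_2 - h_2(2σ_2 + σ_3)/6 = 493/46, c_2 = σ_2/2 = 381/23, d_2 = (σ_3 - σ_2)/(6h_2) = -657/46. So s'(2) = 493/46.

10.7174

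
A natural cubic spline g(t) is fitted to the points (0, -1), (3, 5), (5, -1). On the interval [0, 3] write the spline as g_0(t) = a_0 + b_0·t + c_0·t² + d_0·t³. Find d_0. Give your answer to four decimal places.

With σ_i denoting the second derivative at x_i, h_i = 3, 2, and Δ_i = (y_(i+1) − y_i)/h_i = 2, -3:
  3·σ_0 + 10·σ_1 + 2·σ_2 = 6(Δ_1 - Δ_0) = -30
Natural end conditions: σ_0 = σ_2 = 0.
Solving: σ_0 = 0, σ_1 = -3, σ_2 = 0.
On [0, 3], with g_0(t) = a_0 + b_0·t + c_0·t² + d_0·t³: c_0 = σ_0/2 = 0, d_0 = (σ_1 - σ_0)/(6h_0) = -1/6, b_0 = Δ_0 - h_0(2σ_0 + σ_1)/6 = 7/2.

-0.1667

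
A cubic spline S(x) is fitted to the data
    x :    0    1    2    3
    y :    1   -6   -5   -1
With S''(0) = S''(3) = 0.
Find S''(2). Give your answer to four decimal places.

Write M_i for S''(x_i). With h_i = 1, 1, 1 and divided differences Δ_i = -7, 1, 4, the continuity of S' gives the tridiagonal system
  1·M_0 + 4·M_1 + 1·M_2 = 6(Δ_1 - Δ_0) = 48
  1·M_1 + 4·M_2 + 1·M_3 = 6(Δ_2 - Δ_1) = 18
Natural end conditions: M_0 = M_3 = 0.
Solving: M_0 = 0, M_1 = 58/5, M_2 = 8/5, M_3 = 0.

1.6000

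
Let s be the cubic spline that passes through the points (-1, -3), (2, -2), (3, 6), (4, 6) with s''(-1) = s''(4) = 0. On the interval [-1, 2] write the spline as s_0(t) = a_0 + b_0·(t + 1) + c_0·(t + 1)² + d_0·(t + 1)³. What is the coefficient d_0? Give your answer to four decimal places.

Let M_i = s''(x_i). Step sizes h_i = 3, 1, 1; slopes of the chords Δ_i = (y_(i+1) - y_i)/h_i = 1/3, 8, 0.
  3·M_0 + 8·M_1 + 1·M_2 = 6(Δ_1 - Δ_0) = 46
  1·M_1 + 4·M_2 + 1·M_3 = 6(Δ_2 - Δ_1) = -48
Natural end conditions: M_0 = M_3 = 0.
Hence M_0 = 0, M_1 = 232/31, M_2 = -430/31, M_3 = 0.
On [-1, 2], with s_0(t) = a_0 + b_0·(t + 1) + c_0·(t + 1)² + d_0·(t + 1)³: c_0 = M_0/2 = 0, d_0 = (M_1 - M_0)/(6h_0) = 116/279, b_0 = Δ_0 - h_0(2M_0 + M_1)/6 = -317/93.

0.4158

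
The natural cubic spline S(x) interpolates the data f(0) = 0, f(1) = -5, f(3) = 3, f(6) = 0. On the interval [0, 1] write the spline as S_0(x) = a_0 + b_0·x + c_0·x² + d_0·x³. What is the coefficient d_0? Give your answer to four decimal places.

With σ_i denoting the second derivative at x_i, h_i = 1, 2, 3, and Δ_i = (y_(i+1) − y_i)/h_i = -5, 4, -1:
  1·σ_0 + 6·σ_1 + 2·σ_2 = 6(Δ_1 - Δ_0) = 54
  2·σ_1 + 10·σ_2 + 3·σ_3 = 6(Δ_2 - Δ_1) = -30
Natural end conditions: σ_0 = σ_3 = 0.
Solving the tridiagonal system: σ_0 = 0, σ_1 = 75/7, σ_2 = -36/7, σ_3 = 0.
On [0, 1], with S_0(x) = a_0 + b_0·x + c_0·x² + d_0·x³: c_0 = σ_0/2 = 0, d_0 = (σ_1 - σ_0)/(6h_0) = 25/14, b_0 = Δ_0 - h_0(2σ_0 + σ_1)/6 = -95/14.

1.7857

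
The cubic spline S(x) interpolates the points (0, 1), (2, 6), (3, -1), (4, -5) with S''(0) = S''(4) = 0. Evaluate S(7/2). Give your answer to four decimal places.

With σ_i denoting the second derivative at x_i, h_i = 2, 1, 1, and Δ_i = (y_(i+1) − y_i)/h_i = 5/2, -7, -4:
  2·σ_0 + 6·σ_1 + 1·σ_2 = 6(Δ_1 - Δ_0) = -57
  1·σ_1 + 4·σ_2 + 1·σ_3 = 6(Δ_2 - Δ_1) = 18
Natural end conditions: σ_0 = σ_3 = 0.
Solving the tridiagonal system: σ_0 = 0, σ_1 = -246/23, σ_2 = 165/23, σ_3 = 0.
On [3, 4], S(x) = -1 - 147/23·(x - 3) + 165/46·(x - 3)² - 55/46·(x - 3)³.
With (x - 3) = 1/2: S(7/2) = -1269/368.

-3.4484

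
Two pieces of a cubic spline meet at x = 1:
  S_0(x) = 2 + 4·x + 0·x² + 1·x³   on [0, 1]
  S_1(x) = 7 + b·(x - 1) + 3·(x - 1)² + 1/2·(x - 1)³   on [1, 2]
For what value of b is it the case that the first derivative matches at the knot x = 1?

S_0'(x) = 4 + 0·x + 3·x², so S_0'(1) = 7. On the right, S_1'(1) = b, so b = 7.

7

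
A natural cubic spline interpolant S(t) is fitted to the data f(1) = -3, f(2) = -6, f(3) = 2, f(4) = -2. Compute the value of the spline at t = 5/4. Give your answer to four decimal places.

Put M_i = S'' at the i-th knot. Here h = (1, 1, 1) and Δ = (-3, 8, -4), so the interior equations h_(i-1)·M_(i-1) + 2(h_(i-1)+h_i)·M_i + h_i·M_(i+1) = 6(Δ_i − Δ_(i-1)) read
  1·M_0 + 4·M_1 + 1·M_2 = 6(Δ_1 - Δ_0) = 66
  1·M_1 + 4·M_2 + 1·M_3 = 6(Δ_2 - Δ_1) = -72
Natural end conditions: M_0 = M_3 = 0.
Solving: M_0 = 0, M_1 = 112/5, M_2 = -118/5, M_3 = 0.
On [1, 2], S(t) = -3 - 101/15·(t - 1) + 0·(t - 1)² + 56/15·(t - 1)³.
With (t - 1) = 1/4: S(5/4) = -37/8.

-4.6250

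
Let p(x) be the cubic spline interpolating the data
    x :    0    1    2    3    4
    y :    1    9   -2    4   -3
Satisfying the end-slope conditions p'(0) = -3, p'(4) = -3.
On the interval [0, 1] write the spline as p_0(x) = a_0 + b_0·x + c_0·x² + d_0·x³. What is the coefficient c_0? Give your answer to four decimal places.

Put M_i = p'' at the i-th knot. Here h = (1, 1, 1, 1) and Δ = (8, -11, 6, -7), so the interior equations h_(i-1)·M_(i-1) + 2(h_(i-1)+h_i)·M_i + h_i·M_(i+1) = 6(Δ_i − Δ_(i-1)) read
  1·M_0 + 4·M_1 + 1·M_2 = 6(Δ_1 - Δ_0) = -114
  1·M_1 + 4·M_2 + 1·M_3 = 6(Δ_2 - Δ_1) = 102
  1·M_2 + 4·M_3 + 1·M_4 = 6(Δ_3 - Δ_2) = -78
Clamped end conditions give two more equations: 2h_0·M_0 + h_0·M_1 = 6(Δ_0 - p'(0)) = 66 and h_3·M_3 + 2h_3·M_4 = 6(p'(4) - Δ_3) = 24.
Solving: M_0 = 855/14, M_1 = -393/7, M_2 = 99/2, M_3 = -279/7, M_4 = 447/14.
On [0, 1], with p_0(x) = a_0 + b_0·x + c_0·x² + d_0·x³: c_0 = M_0/2 = 855/28, d_0 = (M_1 - M_0)/(6h_0) = -547/28, b_0 = Δ_0 - h_0(2M_0 + M_1)/6 = -3.

30.5357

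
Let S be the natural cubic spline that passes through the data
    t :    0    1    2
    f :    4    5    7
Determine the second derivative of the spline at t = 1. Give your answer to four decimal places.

1.5000

Put m_i = S'' at the i-th knot. Here h = (1, 1) and Δ = (1, 2), so the interior equations h_(i-1)·m_(i-1) + 2(h_(i-1)+h_i)·m_i + h_i·m_(i+1) = 6(Δ_i − Δ_(i-1)) read
  1·m_0 + 4·m_1 + 1·m_2 = 6(Δ_1 - Δ_0) = 6
Natural end conditions: m_0 = m_2 = 0.
Solving the tridiagonal system: m_0 = 0, m_1 = 3/2, m_2 = 0.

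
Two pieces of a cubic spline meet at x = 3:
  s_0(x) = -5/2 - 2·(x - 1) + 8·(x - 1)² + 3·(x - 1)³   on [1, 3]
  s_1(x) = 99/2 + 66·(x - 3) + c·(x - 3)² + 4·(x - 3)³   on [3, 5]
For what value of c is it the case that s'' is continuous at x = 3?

s_0''(x) = 16 + 18·(x - 1), so s_0''(3) = 52. On the right, s_1''(3) = 2c, so c = 26.

26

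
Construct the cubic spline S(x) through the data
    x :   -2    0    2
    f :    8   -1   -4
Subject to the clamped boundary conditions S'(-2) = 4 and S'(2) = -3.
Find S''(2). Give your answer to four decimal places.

Put M_i = S'' at the i-th knot. Here h = (2, 2) and Δ = (-9/2, -3/2), so the interior equations h_(i-1)·M_(i-1) + 2(h_(i-1)+h_i)·M_i + h_i·M_(i+1) = 6(Δ_i − Δ_(i-1)) read
  2·M_0 + 8·M_1 + 2·M_2 = 6(Δ_1 - Δ_0) = 18
Clamped end conditions give two more equations: 2h_0·M_0 + h_0·M_1 = 6(Δ_0 - S'(-2)) = -51 and h_1·M_1 + 2h_1·M_2 = 6(S'(2) - Δ_1) = -9.
Solving: M_0 = -67/4, M_1 = 8, M_2 = -25/4.

-6.2500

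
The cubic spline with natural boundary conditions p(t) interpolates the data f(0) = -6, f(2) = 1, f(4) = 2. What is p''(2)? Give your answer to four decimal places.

Put σ_i = p'' at the i-th knot. Here h = (2, 2) and Δ = (7/2, 1/2), so the interior equations h_(i-1)·σ_(i-1) + 2(h_(i-1)+h_i)·σ_i + h_i·σ_(i+1) = 6(Δ_i − Δ_(i-1)) read
  2·σ_0 + 8·σ_1 + 2·σ_2 = 6(Δ_1 - Δ_0) = -18
Natural end conditions: σ_0 = σ_2 = 0.
Forward elimination and back-substitution give σ_0 = 0, σ_1 = -9/4, σ_2 = 0.

-2.2500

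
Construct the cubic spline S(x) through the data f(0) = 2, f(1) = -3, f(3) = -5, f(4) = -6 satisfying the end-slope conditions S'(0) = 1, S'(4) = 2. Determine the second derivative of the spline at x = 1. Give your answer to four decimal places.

9.4857

With m_i denoting the second derivative at x_i, h_i = 1, 2, 1, and Δ_i = (y_(i+1) − y_i)/h_i = -5, -1, -1:
  1·m_0 + 6·m_1 + 2·m_2 = 6(Δ_1 - Δ_0) = 24
  2·m_1 + 6·m_2 + 1·m_3 = 6(Δ_2 - Δ_1) = 0
Clamped end conditions give two more equations: 2h_0·m_0 + h_0·m_1 = 6(Δ_0 - S'(0)) = -36 and h_2·m_2 + 2h_2·m_3 = 6(S'(4) - Δ_2) = 18.
Forward elimination and back-substitution give m_0 = -796/35, m_1 = 332/35, m_2 = -178/35, m_3 = 404/35.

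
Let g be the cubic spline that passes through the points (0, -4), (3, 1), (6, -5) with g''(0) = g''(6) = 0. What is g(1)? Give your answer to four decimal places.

-1.5185

Put σ_i = g'' at the i-th knot. Here h = (3, 3) and Δ = (5/3, -2), so the interior equations h_(i-1)·σ_(i-1) + 2(h_(i-1)+h_i)·σ_i + h_i·σ_(i+1) = 6(Δ_i − Δ_(i-1)) read
  3·σ_0 + 12·σ_1 + 3·σ_2 = 6(Δ_1 - Δ_0) = -22
Natural end conditions: σ_0 = σ_2 = 0.
Forward elimination and back-substitution give σ_0 = 0, σ_1 = -11/6, σ_2 = 0.
On [0, 3], g(t) = -4 + 31/12·t + 0·t² - 11/108·t³.
With t = 1: g(1) = -41/27.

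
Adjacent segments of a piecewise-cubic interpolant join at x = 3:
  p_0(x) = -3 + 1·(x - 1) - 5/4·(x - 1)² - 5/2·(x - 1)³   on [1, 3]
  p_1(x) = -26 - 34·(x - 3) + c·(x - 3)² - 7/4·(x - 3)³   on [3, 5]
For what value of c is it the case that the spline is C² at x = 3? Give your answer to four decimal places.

-16.2500

p_0''(x) = -5/2 - 15·(x - 1), so p_0''(3) = -65/2. On the right, p_1''(3) = 2c, so c = -65/4.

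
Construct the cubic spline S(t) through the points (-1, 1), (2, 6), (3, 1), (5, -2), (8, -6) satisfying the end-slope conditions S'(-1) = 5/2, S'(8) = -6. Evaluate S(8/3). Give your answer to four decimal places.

Write m_i for S''(x_i). With h_i = 3, 1, 2, 3 and divided differences Δ_i = 5/3, -5, -3/2, -4/3, the continuity of S' gives the tridiagonal system
  3·m_0 + 8·m_1 + 1·m_2 = 6(Δ_1 - Δ_0) = -40
  1·m_1 + 6·m_2 + 2·m_3 = 6(Δ_2 - Δ_1) = 21
  2·m_2 + 10·m_3 + 3·m_4 = 6(Δ_3 - Δ_2) = 1
Clamped end conditions give two more equations: 2h_0·m_0 + h_0·m_1 = 6(Δ_0 - S'(-1)) = -5 and h_3·m_3 + 2h_3·m_4 = 6(S'(8) - Δ_3) = -28.
Solving the tridiagonal system: m_0 = 236/99, m_1 = -637/99, m_2 = 428/99, m_3 = 74/99, m_4 = -499/99.
On [2, 3], S(t) = 6 - 118/33·(t - 2) - 637/198·(t - 2)² + 355/198·(t - 2)³.
With (t - 2) = 2/3: S(8/3) = 7264/2673.

2.7175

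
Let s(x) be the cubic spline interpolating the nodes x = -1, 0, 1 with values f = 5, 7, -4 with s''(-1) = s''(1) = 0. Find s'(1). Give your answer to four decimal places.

Put M_i = s'' at the i-th knot. Here h = (1, 1) and Δ = (2, -11), so the interior equations h_(i-1)·M_(i-1) + 2(h_(i-1)+h_i)·M_i + h_i·M_(i+1) = 6(Δ_i − Δ_(i-1)) read
  1·M_0 + 4·M_1 + 1·M_2 = 6(Δ_1 - Δ_0) = -78
Natural end conditions: M_0 = M_2 = 0.
Solving: M_0 = 0, M_1 = -39/2, M_2 = 0.
On [0, 1], s'(x) = b_1 + 2c_1·x + 3d_1·x² with b_1 = Δ_1 - h_1(2M_1 + M_2)/6 = -9/2, c_1 = M_1/2 = -39/4, d_1 = (M_2 - M_1)/(6h_1) = 13/4. So s'(1) = -57/4.

-14.2500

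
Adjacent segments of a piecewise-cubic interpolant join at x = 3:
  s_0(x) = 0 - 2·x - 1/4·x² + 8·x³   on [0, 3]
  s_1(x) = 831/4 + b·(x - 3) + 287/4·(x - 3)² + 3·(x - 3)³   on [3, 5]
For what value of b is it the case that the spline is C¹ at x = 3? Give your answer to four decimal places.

s_0'(x) = -2 - 1/2·x + 24·x², so s_0'(3) = 425/2. On the right, s_1'(3) = b, so b = 425/2.

212.5000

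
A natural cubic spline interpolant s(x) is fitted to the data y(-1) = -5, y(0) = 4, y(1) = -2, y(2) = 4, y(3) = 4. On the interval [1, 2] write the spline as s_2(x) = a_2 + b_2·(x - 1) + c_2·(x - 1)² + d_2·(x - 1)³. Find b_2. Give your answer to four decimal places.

Write M_i for s''(x_i). With h_i = 1, 1, 1, 1 and divided differences Δ_i = 9, -6, 6, 0, the continuity of s' gives the tridiagonal system
  1·M_0 + 4·M_1 + 1·M_2 = 6(Δ_1 - Δ_0) = -90
  1·M_1 + 4·M_2 + 1·M_3 = 6(Δ_2 - Δ_1) = 72
  1·M_2 + 4·M_3 + 1·M_4 = 6(Δ_3 - Δ_2) = -36
Natural end conditions: M_0 = M_4 = 0.
Solving: M_0 = 0, M_1 = -837/28, M_2 = 207/7, M_3 = -459/28, M_4 = 0.
On [1, 2], with s_2(x) = a_2 + b_2·(x - 1) + c_2·(x - 1)² + d_2·(x - 1)³: c_2 = M_2/2 = 207/14, d_2 = (M_3 - M_2)/(6h_2) = -429/56, b_2 = Δ_2 - h_2(2M_2 + M_3)/6 = -9/8.

-1.1250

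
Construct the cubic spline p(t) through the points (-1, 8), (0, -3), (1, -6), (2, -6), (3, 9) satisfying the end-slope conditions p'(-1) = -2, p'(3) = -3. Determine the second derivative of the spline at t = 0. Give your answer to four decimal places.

25.1429

With M_i denoting the second derivative at x_i, h_i = 1, 1, 1, 1, and Δ_i = (y_(i+1) − y_i)/h_i = -11, -3, 0, 15:
  1·M_0 + 4·M_1 + 1·M_2 = 6(Δ_1 - Δ_0) = 48
  1·M_1 + 4·M_2 + 1·M_3 = 6(Δ_2 - Δ_1) = 18
  1·M_2 + 4·M_3 + 1·M_4 = 6(Δ_3 - Δ_2) = 90
Clamped end conditions give two more equations: 2h_0·M_0 + h_0·M_1 = 6(Δ_0 - p'(-1)) = -54 and h_3·M_3 + 2h_3·M_4 = 6(p'(3) - Δ_3) = -108.
Solving: M_0 = -277/7, M_1 = 176/7, M_2 = -13, M_3 = 314/7, M_4 = -535/7.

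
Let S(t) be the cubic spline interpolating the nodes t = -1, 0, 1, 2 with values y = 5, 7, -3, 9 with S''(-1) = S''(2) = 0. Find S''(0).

Put M_i = S'' at the i-th knot. Here h = (1, 1, 1) and Δ = (2, -10, 12), so the interior equations h_(i-1)·M_(i-1) + 2(h_(i-1)+h_i)·M_i + h_i·M_(i+1) = 6(Δ_i − Δ_(i-1)) read
  1·M_0 + 4·M_1 + 1·M_2 = 6(Δ_1 - Δ_0) = -72
  1·M_1 + 4·M_2 + 1·M_3 = 6(Δ_2 - Δ_1) = 132
Natural end conditions: M_0 = M_3 = 0.
Solving the tridiagonal system: M_0 = 0, M_1 = -28, M_2 = 40, M_3 = 0.

-28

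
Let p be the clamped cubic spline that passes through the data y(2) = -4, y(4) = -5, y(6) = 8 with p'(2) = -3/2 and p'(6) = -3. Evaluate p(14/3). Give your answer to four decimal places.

0.4815

Write σ_i for p''(x_i). With h_i = 2, 2 and divided differences Δ_i = -1/2, 13/2, the continuity of p' gives the tridiagonal system
  2·σ_0 + 8·σ_1 + 2·σ_2 = 6(Δ_1 - Δ_0) = 42
Clamped end conditions give two more equations: 2h_0·σ_0 + h_0·σ_1 = 6(Δ_0 - p'(2)) = 6 and h_1·σ_1 + 2h_1·σ_2 = 6(p'(6) - Δ_1) = -57.
Solving: σ_0 = -33/8, σ_1 = 45/4, σ_2 = -159/8.
On [4, 6], p(t) = -5 + 45/8·(t - 4) + 45/8·(t - 4)² - 83/32·(t - 4)³.
With (t - 4) = 2/3: p(14/3) = 13/27.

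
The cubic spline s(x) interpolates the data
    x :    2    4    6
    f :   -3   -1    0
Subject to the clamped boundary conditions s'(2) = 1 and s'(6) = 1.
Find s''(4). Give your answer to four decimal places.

With M_i denoting the second derivative at x_i, h_i = 2, 2, and Δ_i = (y_(i+1) − y_i)/h_i = 1, 1/2:
  2·M_0 + 8·M_1 + 2·M_2 = 6(Δ_1 - Δ_0) = -3
Clamped end conditions give two more equations: 2h_0·M_0 + h_0·M_1 = 6(Δ_0 - s'(2)) = 0 and h_1·M_1 + 2h_1·M_2 = 6(s'(6) - Δ_1) = 3.
Solving the tridiagonal system: M_0 = 3/8, M_1 = -3/4, M_2 = 9/8.

-0.7500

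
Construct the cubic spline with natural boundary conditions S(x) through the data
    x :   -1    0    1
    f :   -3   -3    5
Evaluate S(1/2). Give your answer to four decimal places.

0.2500

Let σ_i = S''(x_i). Step sizes h_i = 1, 1; slopes of the chords Δ_i = (y_(i+1) - y_i)/h_i = 0, 8.
  1·σ_0 + 4·σ_1 + 1·σ_2 = 6(Δ_1 - Δ_0) = 48
Natural end conditions: σ_0 = σ_2 = 0.
Forward elimination and back-substitution give σ_0 = 0, σ_1 = 12, σ_2 = 0.
On [0, 1], S(x) = -3 + 4·x + 6·x² - 2·x³.
With x = 1/2: S(1/2) = 1/4.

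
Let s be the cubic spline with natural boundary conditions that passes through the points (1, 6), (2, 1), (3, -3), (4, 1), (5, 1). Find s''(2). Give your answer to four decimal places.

Put M_i = s'' at the i-th knot. Here h = (1, 1, 1, 1) and Δ = (-5, -4, 4, 0), so the interior equations h_(i-1)·M_(i-1) + 2(h_(i-1)+h_i)·M_i + h_i·M_(i+1) = 6(Δ_i − Δ_(i-1)) read
  1·M_0 + 4·M_1 + 1·M_2 = 6(Δ_1 - Δ_0) = 6
  1·M_1 + 4·M_2 + 1·M_3 = 6(Δ_2 - Δ_1) = 48
  1·M_2 + 4·M_3 + 1·M_4 = 6(Δ_3 - Δ_2) = -24
Natural end conditions: M_0 = M_4 = 0.
Solving: M_0 = 0, M_1 = -9/4, M_2 = 15, M_3 = -39/4, M_4 = 0.

-2.2500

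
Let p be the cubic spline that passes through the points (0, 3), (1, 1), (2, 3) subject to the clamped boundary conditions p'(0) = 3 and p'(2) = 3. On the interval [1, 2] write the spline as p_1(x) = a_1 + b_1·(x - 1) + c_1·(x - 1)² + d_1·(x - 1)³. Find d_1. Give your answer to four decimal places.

With σ_i denoting the second derivative at x_i, h_i = 1, 1, and Δ_i = (y_(i+1) − y_i)/h_i = -2, 2:
  1·σ_0 + 4·σ_1 + 1·σ_2 = 6(Δ_1 - Δ_0) = 24
Clamped end conditions give two more equations: 2h_0·σ_0 + h_0·σ_1 = 6(Δ_0 - p'(0)) = -30 and h_1·σ_1 + 2h_1·σ_2 = 6(p'(2) - Δ_1) = 6.
Forward elimination and back-substitution give σ_0 = -21, σ_1 = 12, σ_2 = -3.
On [1, 2], with p_1(x) = a_1 + b_1·(x - 1) + c_1·(x - 1)² + d_1·(x - 1)³: c_1 = σ_1/2 = 6, d_1 = (σ_2 - σ_1)/(6h_1) = -5/2, b_1 = Δ_1 - h_1(2σ_1 + σ_2)/6 = -3/2.

-2.5000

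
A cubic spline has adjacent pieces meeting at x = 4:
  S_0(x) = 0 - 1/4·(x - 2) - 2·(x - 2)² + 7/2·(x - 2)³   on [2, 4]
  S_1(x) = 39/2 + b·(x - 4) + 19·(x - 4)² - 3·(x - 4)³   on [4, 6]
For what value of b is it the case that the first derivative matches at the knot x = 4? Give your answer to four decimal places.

33.7500

S_0'(x) = -1/4 - 4·(x - 2) + 21/2·(x - 2)², so S_0'(4) = 135/4. On the right, S_1'(4) = b, so b = 135/4.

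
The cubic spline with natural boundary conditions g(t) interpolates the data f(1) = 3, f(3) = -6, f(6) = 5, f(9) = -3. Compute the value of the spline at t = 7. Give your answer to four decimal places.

Put σ_i = g'' at the i-th knot. Here h = (2, 3, 3) and Δ = (-9/2, 11/3, -8/3), so the interior equations h_(i-1)·σ_(i-1) + 2(h_(i-1)+h_i)·σ_i + h_i·σ_(i+1) = 6(Δ_i − Δ_(i-1)) read
  2·σ_0 + 10·σ_1 + 3·σ_2 = 6(Δ_1 - Δ_0) = 49
  3·σ_1 + 12·σ_2 + 3·σ_3 = 6(Δ_2 - Δ_1) = -38
Natural end conditions: σ_0 = σ_3 = 0.
Hence σ_0 = 0, σ_1 = 234/37, σ_2 = -527/111, σ_3 = 0.
On [6, 9], g(t) = 5 + 77/37·(t - 6) - 527/222·(t - 6)² + 527/1998·(t - 6)³.
With (t - 6) = 1: g(7) = 4966/999.

4.9710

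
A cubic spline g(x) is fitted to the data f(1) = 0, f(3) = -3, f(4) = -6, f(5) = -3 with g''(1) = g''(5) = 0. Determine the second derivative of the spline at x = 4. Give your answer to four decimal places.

With M_i denoting the second derivative at x_i, h_i = 2, 1, 1, and Δ_i = (y_(i+1) − y_i)/h_i = -3/2, -3, 3:
  2·M_0 + 6·M_1 + 1·M_2 = 6(Δ_1 - Δ_0) = -9
  1·M_1 + 4·M_2 + 1·M_3 = 6(Δ_2 - Δ_1) = 36
Natural end conditions: M_0 = M_3 = 0.
Forward elimination and back-substitution give M_0 = 0, M_1 = -72/23, M_2 = 225/23, M_3 = 0.

9.7826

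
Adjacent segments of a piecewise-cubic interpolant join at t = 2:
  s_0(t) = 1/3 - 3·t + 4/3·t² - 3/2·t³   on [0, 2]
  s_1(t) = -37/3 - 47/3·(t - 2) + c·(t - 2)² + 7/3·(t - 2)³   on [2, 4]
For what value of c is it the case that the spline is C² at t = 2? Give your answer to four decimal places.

s_0''(t) = 8/3 - 9·t, so s_0''(2) = -46/3. On the right, s_1''(2) = 2c, so c = -23/3.

-7.6667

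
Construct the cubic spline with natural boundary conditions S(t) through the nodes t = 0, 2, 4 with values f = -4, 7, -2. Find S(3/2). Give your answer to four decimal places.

Let σ_i = S''(x_i). Step sizes h_i = 2, 2; slopes of the chords Δ_i = (y_(i+1) - y_i)/h_i = 11/2, -9/2.
  2·σ_0 + 8·σ_1 + 2·σ_2 = 6(Δ_1 - Δ_0) = -60
Natural end conditions: σ_0 = σ_2 = 0.
Solving the tridiagonal system: σ_0 = 0, σ_1 = -15/2, σ_2 = 0.
On [0, 2], S(t) = -4 + 8·t + 0·t² - 5/8·t³.
With t = 3/2: S(3/2) = 377/64.

5.8906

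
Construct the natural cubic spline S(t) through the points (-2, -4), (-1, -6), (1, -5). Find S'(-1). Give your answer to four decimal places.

Let M_i = S''(x_i). Step sizes h_i = 1, 2; slopes of the chords Δ_i = (y_(i+1) - y_i)/h_i = -2, 1/2.
  1·M_0 + 6·M_1 + 2·M_2 = 6(Δ_1 - Δ_0) = 15
Natural end conditions: M_0 = M_2 = 0.
Solving: M_0 = 0, M_1 = 5/2, M_2 = 0.
On [-1, 1], S'(t) = b_1 + 2c_1·(t + 1) + 3d_1·(t + 1)² with b_1 = Δ_1 - h_1(2M_1 + M_2)/6 = -7/6, c_1 = M_1/2 = 5/4, d_1 = (M_2 - M_1)/(6h_1) = -5/24. So S'(-1) = -7/6.

-1.1667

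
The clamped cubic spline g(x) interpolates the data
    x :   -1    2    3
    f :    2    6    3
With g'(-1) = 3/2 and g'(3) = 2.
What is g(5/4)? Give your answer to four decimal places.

7.1943

Put m_i = g'' at the i-th knot. Here h = (3, 1) and Δ = (4/3, -3), so the interior equations h_(i-1)·m_(i-1) + 2(h_(i-1)+h_i)·m_i + h_i·m_(i+1) = 6(Δ_i − Δ_(i-1)) read
  3·m_0 + 8·m_1 + 1·m_2 = 6(Δ_1 - Δ_0) = -26
Clamped end conditions give two more equations: 2h_0·m_0 + h_0·m_1 = 6(Δ_0 - g'(-1)) = -1 and h_1·m_1 + 2h_1·m_2 = 6(g'(3) - Δ_1) = 30.
Solving the tridiagonal system: m_0 = 77/24, m_1 = -27/4, m_2 = 147/8.
On [-1, 2], g(x) = 2 + 3/2·(x + 1) + 77/48·(x + 1)² - 239/432·(x + 1)³.
With (x + 1) = 9/4: g(5/4) = 7367/1024.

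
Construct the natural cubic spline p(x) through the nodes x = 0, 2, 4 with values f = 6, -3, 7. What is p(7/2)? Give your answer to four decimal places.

3.3867

Write m_i for p''(x_i). With h_i = 2, 2 and divided differences Δ_i = -9/2, 5, the continuity of p' gives the tridiagonal system
  2·m_0 + 8·m_1 + 2·m_2 = 6(Δ_1 - Δ_0) = 57
Natural end conditions: m_0 = m_2 = 0.
Solving: m_0 = 0, m_1 = 57/8, m_2 = 0.
On [2, 4], p(x) = -3 + 1/4·(x - 2) + 57/16·(x - 2)² - 19/32·(x - 2)³.
With (x - 2) = 3/2: p(7/2) = 867/256.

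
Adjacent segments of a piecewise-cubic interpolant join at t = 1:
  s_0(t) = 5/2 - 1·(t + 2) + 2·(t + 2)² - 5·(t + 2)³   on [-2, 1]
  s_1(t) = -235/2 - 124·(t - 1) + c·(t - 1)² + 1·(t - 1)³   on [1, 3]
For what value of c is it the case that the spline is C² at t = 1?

s_0''(t) = 4 - 30·(t + 2), so s_0''(1) = -86. On the right, s_1''(1) = 2c, so c = -43.

-43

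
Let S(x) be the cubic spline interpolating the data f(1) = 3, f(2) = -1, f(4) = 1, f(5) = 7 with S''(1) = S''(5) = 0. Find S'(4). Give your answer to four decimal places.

4.7500

With M_i denoting the second derivative at x_i, h_i = 1, 2, 1, and Δ_i = (y_(i+1) − y_i)/h_i = -4, 1, 6:
  1·M_0 + 6·M_1 + 2·M_2 = 6(Δ_1 - Δ_0) = 30
  2·M_1 + 6·M_2 + 1·M_3 = 6(Δ_2 - Δ_1) = 30
Natural end conditions: M_0 = M_3 = 0.
Solving the tridiagonal system: M_0 = 0, M_1 = 15/4, M_2 = 15/4, M_3 = 0.
On [4, 5], S'(x) = b_2 + 2c_2·(x - 4) + 3d_2·(x - 4)² with b_2 = Δ_2 - h_2(2M_2 + M_3)/6 = 19/4, c_2 = M_2/2 = 15/8, d_2 = (M_3 - M_2)/(6h_2) = -5/8. So S'(4) = 19/4.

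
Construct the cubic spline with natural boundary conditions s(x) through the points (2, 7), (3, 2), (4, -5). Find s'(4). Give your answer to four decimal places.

Write m_i for s''(x_i). With h_i = 1, 1 and divided differences Δ_i = -5, -7, the continuity of s' gives the tridiagonal system
  1·m_0 + 4·m_1 + 1·m_2 = 6(Δ_1 - Δ_0) = -12
Natural end conditions: m_0 = m_2 = 0.
Forward elimination and back-substitution give m_0 = 0, m_1 = -3, m_2 = 0.
On [3, 4], s'(x) = b_1 + 2c_1·(x - 3) + 3d_1·(x - 3)² with b_1 = Δ_1 - h_1(2m_1 + m_2)/6 = -6, c_1 = m_1/2 = -3/2, d_1 = (m_2 - m_1)/(6h_1) = 1/2. So s'(4) = -15/2.

-7.5000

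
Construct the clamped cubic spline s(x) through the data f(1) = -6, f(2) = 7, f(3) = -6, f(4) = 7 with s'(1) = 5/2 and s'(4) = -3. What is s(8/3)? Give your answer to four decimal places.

Write M_i for s''(x_i). With h_i = 1, 1, 1 and divided differences Δ_i = 13, -13, 13, the continuity of s' gives the tridiagonal system
  1·M_0 + 4·M_1 + 1·M_2 = 6(Δ_1 - Δ_0) = -156
  1·M_1 + 4·M_2 + 1·M_3 = 6(Δ_2 - Δ_1) = 156
Clamped end conditions give two more equations: 2h_0·M_0 + h_0·M_1 = 6(Δ_0 - s'(1)) = 63 and h_2·M_2 + 2h_2·M_3 = 6(s'(4) - Δ_2) = -96.
Forward elimination and back-substitution give M_0 = 1046/15, M_1 = -1147/15, M_2 = 1202/15, M_3 = -1321/15.
On [2, 3], s(x) = 7 - 13/15·(x - 2) - 1147/30·(x - 2)² + 261/10·(x - 2)³.
With (x - 2) = 2/3: s(8/3) = -383/135.

-2.8370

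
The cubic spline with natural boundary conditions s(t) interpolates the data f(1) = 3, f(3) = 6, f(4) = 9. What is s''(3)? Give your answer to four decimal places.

1.5000

Put σ_i = s'' at the i-th knot. Here h = (2, 1) and Δ = (3/2, 3), so the interior equations h_(i-1)·σ_(i-1) + 2(h_(i-1)+h_i)·σ_i + h_i·σ_(i+1) = 6(Δ_i − Δ_(i-1)) read
  2·σ_0 + 6·σ_1 + 1·σ_2 = 6(Δ_1 - Δ_0) = 9
Natural end conditions: σ_0 = σ_2 = 0.
Forward elimination and back-substitution give σ_0 = 0, σ_1 = 3/2, σ_2 = 0.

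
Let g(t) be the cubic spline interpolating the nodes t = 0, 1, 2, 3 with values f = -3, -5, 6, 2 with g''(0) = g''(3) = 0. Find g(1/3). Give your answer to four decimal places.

-4.9901

Put M_i = g'' at the i-th knot. Here h = (1, 1, 1) and Δ = (-2, 11, -4), so the interior equations h_(i-1)·M_(i-1) + 2(h_(i-1)+h_i)·M_i + h_i·M_(i+1) = 6(Δ_i − Δ_(i-1)) read
  1·M_0 + 4·M_1 + 1·M_2 = 6(Δ_1 - Δ_0) = 78
  1·M_1 + 4·M_2 + 1·M_3 = 6(Δ_2 - Δ_1) = -90
Natural end conditions: M_0 = M_3 = 0.
Forward elimination and back-substitution give M_0 = 0, M_1 = 134/5, M_2 = -146/5, M_3 = 0.
On [0, 1], g(t) = -3 - 97/15·t + 0·t² + 67/15·t³.
With t = 1/3: g(1/3) = -2021/405.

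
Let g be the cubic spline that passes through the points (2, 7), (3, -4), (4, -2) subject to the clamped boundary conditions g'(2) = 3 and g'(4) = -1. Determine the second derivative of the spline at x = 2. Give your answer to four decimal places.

Write m_i for g''(x_i). With h_i = 1, 1 and divided differences Δ_i = -11, 2, the continuity of g' gives the tridiagonal system
  1·m_0 + 4·m_1 + 1·m_2 = 6(Δ_1 - Δ_0) = 78
Clamped end conditions give two more equations: 2h_0·m_0 + h_0·m_1 = 6(Δ_0 - g'(2)) = -84 and h_1·m_1 + 2h_1·m_2 = 6(g'(4) - Δ_1) = -18.
Solving the tridiagonal system: m_0 = -127/2, m_1 = 43, m_2 = -61/2.

-63.5000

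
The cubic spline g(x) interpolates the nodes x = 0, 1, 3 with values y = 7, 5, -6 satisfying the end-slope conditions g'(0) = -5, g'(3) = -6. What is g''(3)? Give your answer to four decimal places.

With M_i denoting the second derivative at x_i, h_i = 1, 2, and Δ_i = (y_(i+1) − y_i)/h_i = -2, -11/2:
  1·M_0 + 6·M_1 + 2·M_2 = 6(Δ_1 - Δ_0) = -21
Clamped end conditions give two more equations: 2h_0·M_0 + h_0·M_1 = 6(Δ_0 - g'(0)) = 18 and h_1·M_1 + 2h_1·M_2 = 6(g'(3) - Δ_1) = -3.
Solving: M_0 = 73/6, M_1 = -19/3, M_2 = 29/12.

2.4167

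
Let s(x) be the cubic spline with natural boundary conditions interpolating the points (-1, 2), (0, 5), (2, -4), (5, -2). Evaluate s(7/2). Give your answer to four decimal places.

-5.7723

Write σ_i for s''(x_i). With h_i = 1, 2, 3 and divided differences Δ_i = 3, -9/2, 2/3, the continuity of s' gives the tridiagonal system
  1·σ_0 + 6·σ_1 + 2·σ_2 = 6(Δ_1 - Δ_0) = -45
  2·σ_1 + 10·σ_2 + 3·σ_3 = 6(Δ_2 - Δ_1) = 31
Natural end conditions: σ_0 = σ_3 = 0.
Solving the tridiagonal system: σ_0 = 0, σ_1 = -64/7, σ_2 = 69/14, σ_3 = 0.
On [2, 5], s(x) = -4 - 179/42·(x - 2) + 69/28·(x - 2)² - 23/84·(x - 2)³.
With (x - 2) = 3/2: s(7/2) = -1293/224.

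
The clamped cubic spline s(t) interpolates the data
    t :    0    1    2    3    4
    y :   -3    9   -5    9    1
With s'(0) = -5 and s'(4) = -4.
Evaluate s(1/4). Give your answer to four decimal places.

-1.8340

Put m_i = s'' at the i-th knot. Here h = (1, 1, 1, 1) and Δ = (12, -14, 14, -8), so the interior equations h_(i-1)·m_(i-1) + 2(h_(i-1)+h_i)·m_i + h_i·m_(i+1) = 6(Δ_i − Δ_(i-1)) read
  1·m_0 + 4·m_1 + 1·m_2 = 6(Δ_1 - Δ_0) = -156
  1·m_1 + 4·m_2 + 1·m_3 = 6(Δ_2 - Δ_1) = 168
  1·m_2 + 4·m_3 + 1·m_4 = 6(Δ_3 - Δ_2) = -132
Clamped end conditions give two more equations: 2h_0·m_0 + h_0·m_1 = 6(Δ_0 - s'(0)) = 102 and h_3·m_3 + 2h_3·m_4 = 6(s'(4) - Δ_3) = 24.
Solving the tridiagonal system: m_0 = 367/4, m_1 = -163/2, m_2 = 313/4, m_3 = -127/2, m_4 = 175/4.
On [0, 1], s(t) = -3 - 5·t + 367/8·t² - 231/8·t³.
With t = 1/4: s(1/4) = -939/512.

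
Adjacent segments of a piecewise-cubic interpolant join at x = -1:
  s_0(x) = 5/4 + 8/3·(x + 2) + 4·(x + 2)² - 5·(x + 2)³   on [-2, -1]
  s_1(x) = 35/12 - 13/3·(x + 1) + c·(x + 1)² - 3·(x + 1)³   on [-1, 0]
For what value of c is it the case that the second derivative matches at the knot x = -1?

s_0''(x) = 8 - 30·(x + 2), so s_0''(-1) = -22. On the right, s_1''(-1) = 2c, so c = -11.

-11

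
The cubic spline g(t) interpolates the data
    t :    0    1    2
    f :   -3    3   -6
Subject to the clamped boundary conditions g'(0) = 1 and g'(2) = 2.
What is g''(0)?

38

Put M_i = g'' at the i-th knot. Here h = (1, 1) and Δ = (6, -9), so the interior equations h_(i-1)·M_(i-1) + 2(h_(i-1)+h_i)·M_i + h_i·M_(i+1) = 6(Δ_i − Δ_(i-1)) read
  1·M_0 + 4·M_1 + 1·M_2 = 6(Δ_1 - Δ_0) = -90
Clamped end conditions give two more equations: 2h_0·M_0 + h_0·M_1 = 6(Δ_0 - g'(0)) = 30 and h_1·M_1 + 2h_1·M_2 = 6(g'(2) - Δ_1) = 66.
Hence M_0 = 38, M_1 = -46, M_2 = 56.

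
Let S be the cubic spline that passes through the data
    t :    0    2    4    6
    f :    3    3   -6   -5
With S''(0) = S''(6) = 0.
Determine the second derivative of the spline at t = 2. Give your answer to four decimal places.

With m_i denoting the second derivative at x_i, h_i = 2, 2, 2, and Δ_i = (y_(i+1) − y_i)/h_i = 0, -9/2, 1/2:
  2·m_0 + 8·m_1 + 2·m_2 = 6(Δ_1 - Δ_0) = -27
  2·m_1 + 8·m_2 + 2·m_3 = 6(Δ_2 - Δ_1) = 30
Natural end conditions: m_0 = m_3 = 0.
Forward elimination and back-substitution give m_0 = 0, m_1 = -23/5, m_2 = 49/10, m_3 = 0.

-4.6000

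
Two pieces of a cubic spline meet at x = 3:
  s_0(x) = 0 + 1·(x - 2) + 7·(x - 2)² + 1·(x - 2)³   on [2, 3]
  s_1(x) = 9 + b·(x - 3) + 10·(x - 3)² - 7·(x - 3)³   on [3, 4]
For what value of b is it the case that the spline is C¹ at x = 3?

s_0'(x) = 1 + 14·(x - 2) + 3·(x - 2)², so s_0'(3) = 18. On the right, s_1'(3) = b, so b = 18.

18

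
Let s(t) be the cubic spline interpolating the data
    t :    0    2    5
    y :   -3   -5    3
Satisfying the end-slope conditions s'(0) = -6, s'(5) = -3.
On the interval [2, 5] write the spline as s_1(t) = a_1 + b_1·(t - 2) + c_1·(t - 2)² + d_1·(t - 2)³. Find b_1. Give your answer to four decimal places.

3.1000

Put M_i = s'' at the i-th knot. Here h = (2, 3) and Δ = (-1, 8/3), so the interior equations h_(i-1)·M_(i-1) + 2(h_(i-1)+h_i)·M_i + h_i·M_(i+1) = 6(Δ_i − Δ_(i-1)) read
  2·M_0 + 10·M_1 + 3·M_2 = 6(Δ_1 - Δ_0) = 22
Clamped end conditions give two more equations: 2h_0·M_0 + h_0·M_1 = 6(Δ_0 - s'(0)) = 30 and h_1·M_1 + 2h_1·M_2 = 6(s'(5) - Δ_1) = -34.
Hence M_0 = 59/10, M_1 = 16/5, M_2 = -109/15.
On [2, 5], with s_1(t) = a_1 + b_1·(t - 2) + c_1·(t - 2)² + d_1·(t - 2)³: c_1 = M_1/2 = 8/5, d_1 = (M_2 - M_1)/(6h_1) = -157/270, b_1 = Δ_1 - h_1(2M_1 + M_2)/6 = 31/10.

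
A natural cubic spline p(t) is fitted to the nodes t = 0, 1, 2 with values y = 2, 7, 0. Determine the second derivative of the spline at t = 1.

-18

Write σ_i for p''(x_i). With h_i = 1, 1 and divided differences Δ_i = 5, -7, the continuity of p' gives the tridiagonal system
  1·σ_0 + 4·σ_1 + 1·σ_2 = 6(Δ_1 - Δ_0) = -72
Natural end conditions: σ_0 = σ_2 = 0.
Solving: σ_0 = 0, σ_1 = -18, σ_2 = 0.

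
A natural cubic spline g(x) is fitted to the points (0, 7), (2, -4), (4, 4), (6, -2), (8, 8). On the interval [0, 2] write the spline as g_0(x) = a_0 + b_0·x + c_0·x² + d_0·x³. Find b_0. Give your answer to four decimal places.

-8.6875

Let M_i = g''(x_i). Step sizes h_i = 2, 2, 2, 2; slopes of the chords Δ_i = (y_(i+1) - y_i)/h_i = -11/2, 4, -3, 5.
  2·M_0 + 8·M_1 + 2·M_2 = 6(Δ_1 - Δ_0) = 57
  2·M_1 + 8·M_2 + 2·M_3 = 6(Δ_2 - Δ_1) = -42
  2·M_2 + 8·M_3 + 2·M_4 = 6(Δ_3 - Δ_2) = 48
Natural end conditions: M_0 = M_4 = 0.
Forward elimination and back-substitution give M_0 = 0, M_1 = 153/16, M_2 = -39/4, M_3 = 135/16, M_4 = 0.
On [0, 2], with g_0(x) = a_0 + b_0·x + c_0·x² + d_0·x³: c_0 = M_0/2 = 0, d_0 = (M_1 - M_0)/(6h_0) = 51/64, b_0 = Δ_0 - h_0(2M_0 + M_1)/6 = -139/16.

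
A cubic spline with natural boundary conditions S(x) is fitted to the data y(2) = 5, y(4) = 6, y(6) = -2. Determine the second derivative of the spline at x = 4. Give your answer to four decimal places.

Put m_i = S'' at the i-th knot. Here h = (2, 2) and Δ = (1/2, -4), so the interior equations h_(i-1)·m_(i-1) + 2(h_(i-1)+h_i)·m_i + h_i·m_(i+1) = 6(Δ_i − Δ_(i-1)) read
  2·m_0 + 8·m_1 + 2·m_2 = 6(Δ_1 - Δ_0) = -27
Natural end conditions: m_0 = m_2 = 0.
Solving: m_0 = 0, m_1 = -27/8, m_2 = 0.

-3.3750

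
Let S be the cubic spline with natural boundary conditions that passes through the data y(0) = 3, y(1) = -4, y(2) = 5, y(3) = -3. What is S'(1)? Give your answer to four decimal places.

3.8000

With M_i denoting the second derivative at x_i, h_i = 1, 1, 1, and Δ_i = (y_(i+1) − y_i)/h_i = -7, 9, -8:
  1·M_0 + 4·M_1 + 1·M_2 = 6(Δ_1 - Δ_0) = 96
  1·M_1 + 4·M_2 + 1·M_3 = 6(Δ_2 - Δ_1) = -102
Natural end conditions: M_0 = M_3 = 0.
Forward elimination and back-substitution give M_0 = 0, M_1 = 162/5, M_2 = -168/5, M_3 = 0.
On [1, 2], S'(x) = b_1 + 2c_1·(x - 1) + 3d_1·(x - 1)² with b_1 = Δ_1 - h_1(2M_1 + M_2)/6 = 19/5, c_1 = M_1/2 = 81/5, d_1 = (M_2 - M_1)/(6h_1) = -11. So S'(1) = 19/5.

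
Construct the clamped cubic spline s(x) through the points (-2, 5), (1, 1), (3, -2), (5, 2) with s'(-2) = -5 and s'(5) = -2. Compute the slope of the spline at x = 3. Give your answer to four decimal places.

1.2568

Put m_i = s'' at the i-th knot. Here h = (3, 2, 2) and Δ = (-4/3, -3/2, 2), so the interior equations h_(i-1)·m_(i-1) + 2(h_(i-1)+h_i)·m_i + h_i·m_(i+1) = 6(Δ_i − Δ_(i-1)) read
  3·m_0 + 10·m_1 + 2·m_2 = 6(Δ_1 - Δ_0) = -1
  2·m_1 + 8·m_2 + 2·m_3 = 6(Δ_2 - Δ_1) = 21
Clamped end conditions give two more equations: 2h_0·m_0 + h_0·m_1 = 6(Δ_0 - s'(-2)) = 22 and h_2·m_2 + 2h_2·m_3 = 6(s'(5) - Δ_2) = -24.
Forward elimination and back-substitution give m_0 = 557/111, m_1 = -100/37, m_2 = 203/37, m_3 = -647/74.
On [3, 5], s'(x) = b_2 + 2c_2·(x - 3) + 3d_2·(x - 3)² with b_2 = Δ_2 - h_2(2m_2 + m_3)/6 = 93/74, c_2 = m_2/2 = 203/74, d_2 = (m_3 - m_2)/(6h_2) = -351/296. So s'(3) = 93/74.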